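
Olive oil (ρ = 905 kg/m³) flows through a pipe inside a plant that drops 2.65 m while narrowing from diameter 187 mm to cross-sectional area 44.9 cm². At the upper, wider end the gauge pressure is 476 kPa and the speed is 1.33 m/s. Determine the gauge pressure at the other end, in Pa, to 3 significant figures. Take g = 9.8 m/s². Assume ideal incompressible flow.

P₂ = 470000 Pa

Mass conservation (A₁v₁ = A₂v₂) gives v₂ = 1.33 × 275/44.9 = 8.14 m/s.
Energy conservation along the streamline gives P₂ = P₁ − ½ρ(v₂² − v₁²) − ρg(h₂ − h₁).
P₂ = 476000 + ½·905·(1.33² − 8.14²) − 905·9.8·(−2.65) = 476000 + (-29100) − (-23500) = 470000 Pa.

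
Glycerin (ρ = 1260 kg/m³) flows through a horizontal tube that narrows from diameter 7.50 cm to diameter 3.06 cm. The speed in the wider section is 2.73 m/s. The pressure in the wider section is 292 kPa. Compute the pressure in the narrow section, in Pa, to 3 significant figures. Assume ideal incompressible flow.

Continuity gives A₁v₁ = A₂v₂, so v₂ = (44.2 cm²)/(7.35 cm²) × 2.73 m/s = 16.4 m/s.
The pipe is horizontal, so Bernoulli reduces to P₁ + ½ρv₁² = P₂ + ½ρv₂².
P₂ = P₁ − ½ρ(v₂² − v₁²) = 292000 − ½·1260·(16.4² − 2.73²) = 292000 − 165000 = 127000 Pa.

P₂ = 127000 Pa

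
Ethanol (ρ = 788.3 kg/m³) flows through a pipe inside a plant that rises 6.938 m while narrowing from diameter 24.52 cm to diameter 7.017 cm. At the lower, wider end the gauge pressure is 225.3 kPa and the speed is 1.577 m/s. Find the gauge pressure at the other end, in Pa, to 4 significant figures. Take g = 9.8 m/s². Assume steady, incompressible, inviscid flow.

P₂ ≈ 26530 Pa

By continuity, v₂ = v₁·A₁/A₂ = 1.577·(472.2/38.67) = 19.26 m/s.
Energy conservation along the streamline gives P₂ = P₁ − ½ρ(v₂² − v₁²) − ρg(h₂ − h₁).
P₂ = 225300 + ½·788.3·(1.577² − 19.26²) − 788.3·9.8·(+6.938) = 225300 + (-145200) − (53600) = 26530 Pa.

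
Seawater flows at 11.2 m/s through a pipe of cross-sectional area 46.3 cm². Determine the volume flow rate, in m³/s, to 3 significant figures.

Q = 0.0519 m³/s

Q = A·v = 0.00463 m² × 11.2 m/s = 0.0519 m³/s.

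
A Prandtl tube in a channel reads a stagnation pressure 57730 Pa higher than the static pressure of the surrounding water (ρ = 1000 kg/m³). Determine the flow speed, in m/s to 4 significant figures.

v = 10.75 m/s

The dynamic pressure equals the rise in static pressure at the stagnation point: ΔP = ½ρv².
v = √(2ΔP/ρ) = √(2·57730/1000) = 10.75 m/s.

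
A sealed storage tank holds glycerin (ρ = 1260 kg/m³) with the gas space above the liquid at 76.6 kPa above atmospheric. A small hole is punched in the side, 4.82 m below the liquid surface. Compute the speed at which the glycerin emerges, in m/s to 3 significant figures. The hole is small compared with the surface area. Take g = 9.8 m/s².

Take point 1 at the surface (v₁ ≈ 0) and point 2 at the hole (at atmospheric pressure). Bernoulli: P₁ + ρg h = P_atm + ½ρv₂².
With P₁ − P_atm = 76600 Pa, v₂ = √(2gh + 2ΔP/ρ) = √(2·9.8·4.82 + 2·76600/1260) = 14.7 m/s.

v ≈ 14.7 m/s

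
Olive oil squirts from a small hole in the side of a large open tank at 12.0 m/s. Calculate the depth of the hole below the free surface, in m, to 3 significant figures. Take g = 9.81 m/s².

h = 7.34 m

Torricelli: v = √(2gh), so h = v²/(2g).
h = 12.0²/(2·9.81) = 144/19.62 = 7.34 m.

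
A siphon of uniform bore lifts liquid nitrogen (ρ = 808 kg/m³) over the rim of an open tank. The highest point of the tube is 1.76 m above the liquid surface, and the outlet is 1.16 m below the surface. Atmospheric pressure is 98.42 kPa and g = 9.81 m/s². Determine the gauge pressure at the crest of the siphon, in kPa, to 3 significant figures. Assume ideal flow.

The outlet speed comes from Torricelli: v = √(2g·1.16) = 4.77 m/s.
Continuity keeps v the same throughout the tube; from surface to crest, P_atm + 0 = P_top + ½ρv² + ρg·h_top.
P_top = 98420 − ½·808·4.77² − 808·9.81·1.76 = 75300 Pa. So P_gauge = P_top − P_atm = -23100 Pa.

P_gauge ≈ -23.1 kPa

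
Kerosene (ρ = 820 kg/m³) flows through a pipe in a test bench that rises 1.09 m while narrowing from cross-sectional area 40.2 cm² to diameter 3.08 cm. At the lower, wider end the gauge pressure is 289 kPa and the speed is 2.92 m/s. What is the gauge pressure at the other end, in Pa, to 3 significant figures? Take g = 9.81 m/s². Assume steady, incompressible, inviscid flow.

The volume flow rate is constant, so v₂ = (A₁/A₂)v₁ = (40.2/7.45)·2.92 = 15.8 m/s.
Energy conservation along the streamline gives P₂ = P₁ − ½ρ(v₂² − v₁²) − ρg(h₂ − h₁).
P₂ = 289000 + ½·820·(2.92² − 15.8²) − 820·9.81·(+1.09) = 289000 + (-98300) − (8770) = 182000 Pa.

182000 Pa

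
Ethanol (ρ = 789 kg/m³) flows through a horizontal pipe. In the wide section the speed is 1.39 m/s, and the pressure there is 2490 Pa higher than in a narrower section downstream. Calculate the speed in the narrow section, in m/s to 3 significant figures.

With h₁ = h₂, rearranging Bernoulli gives v₂ = √(v₁² + 2ΔP/ρ).
v₂ = √(1.39² + 2·2490/789) = √(1.93 + 6.31) = 2.87 m/s.

v₂ = 2.87 m/s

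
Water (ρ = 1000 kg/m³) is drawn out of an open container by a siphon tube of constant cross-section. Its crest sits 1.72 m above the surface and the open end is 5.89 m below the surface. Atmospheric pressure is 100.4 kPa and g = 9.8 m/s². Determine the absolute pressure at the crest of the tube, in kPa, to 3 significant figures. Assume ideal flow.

25.8 kPa

The outlet speed comes from Torricelli: v = √(2g·5.89) = 10.7 m/s.
Continuity keeps v the same throughout the tube; from surface to crest, P_atm + 0 = P_top + ½ρv² + ρg·h_top.
P_top = 100400 − ½·1000·10.7² − 1000·9.8·1.72 = 25800 Pa.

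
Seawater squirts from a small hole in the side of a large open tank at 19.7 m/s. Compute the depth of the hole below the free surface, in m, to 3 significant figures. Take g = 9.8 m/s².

Torricelli: v = √(2gh), so h = v²/(2g).
h = 19.7²/(2·9.8) = 388/19.60 = 19.8 m.

h = 19.8 m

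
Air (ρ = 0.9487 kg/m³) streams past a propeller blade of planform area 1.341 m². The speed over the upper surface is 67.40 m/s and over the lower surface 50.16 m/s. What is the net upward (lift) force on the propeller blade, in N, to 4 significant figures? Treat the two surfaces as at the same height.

From P + ½ρv² = const at equal height, P_low − P_up = ½ρ(v_up² − v_low²).
ΔP = ½·0.9487·(67.40² − 50.16²) = 961.4 Pa.
Lift = ΔP · A = 961.4 × 1.341 = 1289 N.

F ≈ 1289 N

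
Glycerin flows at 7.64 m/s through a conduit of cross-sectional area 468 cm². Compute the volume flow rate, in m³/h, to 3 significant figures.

Q = A·v = 0.0468 m² × 7.64 m/s = 0.358 m³/s.
Converting: 0.358 m³/s × 3600 = 1290 m³/h.

Q ≈ 1290 m³/h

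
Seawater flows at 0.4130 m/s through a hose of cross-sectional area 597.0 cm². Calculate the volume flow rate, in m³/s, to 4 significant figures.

Q = A·v = 0.05970 m² × 0.4130 m/s = 0.02466 m³/s.

0.02466 m³/s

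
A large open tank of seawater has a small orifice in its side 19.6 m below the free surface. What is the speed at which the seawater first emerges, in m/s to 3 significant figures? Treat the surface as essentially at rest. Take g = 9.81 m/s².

v ≈ 19.6 m/s

With the surface at rest and both surface and jet at atmospheric pressure, Bernoulli gives ρg h = ½ρv², so v = √(2gh) = √(2·9.81·19.6) = 19.6 m/s.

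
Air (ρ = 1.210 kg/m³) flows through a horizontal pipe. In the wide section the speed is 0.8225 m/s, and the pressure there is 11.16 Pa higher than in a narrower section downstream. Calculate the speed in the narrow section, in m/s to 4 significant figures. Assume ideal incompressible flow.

4.373 m/s

Horizontal Bernoulli: P₁ + ½ρv₁² = P₂ + ½ρv₂², so v₂² = v₁² + 2(P₁ − P₂)/ρ.
v₂ = √(0.8225² + 2·11.16/1.210) = √(0.6765 + 18.45) = 4.373 m/s.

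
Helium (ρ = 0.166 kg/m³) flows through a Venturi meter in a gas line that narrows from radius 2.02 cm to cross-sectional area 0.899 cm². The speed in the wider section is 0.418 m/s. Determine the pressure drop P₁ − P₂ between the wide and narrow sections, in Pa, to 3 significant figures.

ΔP ≈ 2.93 Pa

Continuity gives A₁v₁ = A₂v₂, so v₂ = (12.8 cm²)/(0.899 cm²) × 0.418 m/s = 5.96 m/s.
Bernoulli (h₁ = h₂): P₁ − P₂ = ½ρ(v₂² − v₁²).
P₁ − P₂ = ½·0.166·(5.96² − 0.418²) = ½·0.166·35.4 = 2.93 Pa.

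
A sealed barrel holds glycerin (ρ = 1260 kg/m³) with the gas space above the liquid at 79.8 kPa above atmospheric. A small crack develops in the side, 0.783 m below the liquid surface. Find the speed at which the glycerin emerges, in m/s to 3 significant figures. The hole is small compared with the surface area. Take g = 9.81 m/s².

Take point 1 at the surface (v₁ ≈ 0) and point 2 at the hole (at atmospheric pressure). Bernoulli: P₁ + ρg h = P_atm + ½ρv₂².
With P₁ − P_atm = 79800 Pa, v₂ = √(2gh + 2ΔP/ρ) = √(2·9.81·0.783 + 2·79800/1260) = 11.9 m/s.

v ≈ 11.9 m/s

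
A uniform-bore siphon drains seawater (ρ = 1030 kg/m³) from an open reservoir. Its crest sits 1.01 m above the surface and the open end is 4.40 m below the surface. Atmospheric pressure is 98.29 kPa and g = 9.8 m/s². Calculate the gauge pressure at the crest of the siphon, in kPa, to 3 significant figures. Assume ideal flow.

The outlet speed comes from Torricelli: v = √(2g·4.40) = 9.29 m/s.
With constant cross-section the crest speed equals v; applying Bernoulli from the surface up to the crest, P_top = P_atm − ½ρv² − ρg·h_top.
P_top = 98290 − ½·1030·9.29² − 1030·9.8·1.01 = 43700 Pa. So P_gauge = P_top − P_atm = -54600 Pa.

-54.6 kPa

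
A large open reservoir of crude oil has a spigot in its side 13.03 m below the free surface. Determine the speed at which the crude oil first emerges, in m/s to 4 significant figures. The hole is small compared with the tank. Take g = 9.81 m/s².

v = 15.99 m/s

Torricelli's result v = √(2gh) gives v = √(2·9.81·13.03) = 15.99 m/s.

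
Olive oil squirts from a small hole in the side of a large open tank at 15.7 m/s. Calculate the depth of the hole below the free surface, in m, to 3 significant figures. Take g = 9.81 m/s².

For a small hole in a large open tank, ½v² = gh, giving h = v²/(2g).
h = 15.7²/(2·9.81) = 246/19.62 = 12.6 m.

12.6 m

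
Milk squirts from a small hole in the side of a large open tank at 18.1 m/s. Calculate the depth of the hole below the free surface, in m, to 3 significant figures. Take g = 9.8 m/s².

h = 16.7 m

Torricelli: v = √(2gh), so h = v²/(2g).
h = 18.1²/(2·9.8) = 328/19.60 = 16.7 m.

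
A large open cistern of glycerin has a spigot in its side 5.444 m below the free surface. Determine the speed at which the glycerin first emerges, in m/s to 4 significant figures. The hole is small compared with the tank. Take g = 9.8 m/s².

With the surface at rest and both surface and jet at atmospheric pressure, Bernoulli gives ρg h = ½ρv², so v = √(2gh) = √(2·9.8·5.444) = 10.33 m/s.

10.33 m/s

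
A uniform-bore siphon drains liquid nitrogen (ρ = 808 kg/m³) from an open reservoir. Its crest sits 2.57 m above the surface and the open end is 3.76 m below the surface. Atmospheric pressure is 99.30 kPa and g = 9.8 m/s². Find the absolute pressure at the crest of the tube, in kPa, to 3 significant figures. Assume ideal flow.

From the surface to the outlet (both open to atmosphere, surface at rest): v = √(2g·h_out) = √(2·9.8·3.76) = 8.58 m/s.
Continuity keeps v the same throughout the tube; from surface to crest, P_atm + 0 = P_top + ½ρv² + ρg·h_top.
P_top = 99300 − ½·808·8.58² − 808·9.8·2.57 = 49200 Pa.

49.2 kPa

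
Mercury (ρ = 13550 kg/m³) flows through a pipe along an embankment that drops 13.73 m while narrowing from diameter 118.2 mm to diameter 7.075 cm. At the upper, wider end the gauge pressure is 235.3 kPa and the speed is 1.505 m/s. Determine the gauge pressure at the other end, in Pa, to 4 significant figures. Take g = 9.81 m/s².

Continuity gives A₁v₁ = A₂v₂, so v₂ = (109.7 cm²)/(39.31 cm²) × 1.505 m/s = 4.201 m/s.
Energy conservation along the streamline gives P₂ = P₁ − ½ρ(v₂² − v₁²) − ρg(h₂ − h₁).
P₂ = 235300 + ½·13550·(1.505² − 4.201²) − 13550·9.81·(−13.73) = 235300 + (-104200) − (-1825000) = 1956000 Pa.

P₂ ≈ 1956000 Pa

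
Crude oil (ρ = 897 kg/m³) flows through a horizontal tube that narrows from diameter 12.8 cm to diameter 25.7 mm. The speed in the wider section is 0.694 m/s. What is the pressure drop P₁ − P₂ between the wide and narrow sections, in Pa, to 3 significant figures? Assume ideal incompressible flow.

Mass conservation (A₁v₁ = A₂v₂) gives v₂ = 0.694 × 129/5.19 = 17.2 m/s.
Along the horizontal streamline, P + ½ρv² is constant.
P₁ − P₂ = ½·897·(17.2² − 0.694²) = ½·897·296 = 133000 Pa.

ΔP = 133000 Pa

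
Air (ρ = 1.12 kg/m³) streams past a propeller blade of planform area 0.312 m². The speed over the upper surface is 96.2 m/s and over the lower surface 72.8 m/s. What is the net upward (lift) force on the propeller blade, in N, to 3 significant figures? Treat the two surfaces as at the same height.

With equal heights on the two surfaces, Bernoulli gives P_lower − P_upper = ½ρ(v_upper² − v_lower²).
ΔP = ½·1.12·(96.2² − 72.8²) = 2210 Pa.
Lift = ΔP · A = 2210 × 0.312 = 691 N.

691 N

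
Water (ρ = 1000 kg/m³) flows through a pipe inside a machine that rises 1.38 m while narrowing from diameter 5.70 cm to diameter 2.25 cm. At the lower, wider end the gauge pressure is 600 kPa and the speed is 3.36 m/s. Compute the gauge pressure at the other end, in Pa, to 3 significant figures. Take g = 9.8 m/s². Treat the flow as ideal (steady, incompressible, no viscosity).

P₂ ≈ 360000 Pa

Continuity gives A₁v₁ = A₂v₂, so v₂ = (25.5 cm²)/(3.98 cm²) × 3.36 m/s = 21.6 m/s.
Energy conservation along the streamline gives P₂ = P₁ − ½ρ(v₂² − v₁²) − ρg(h₂ − h₁).
P₂ = 600000 + ½·1000·(3.36² − 21.6²) − 1000·9.8·(+1.38) = 600000 + (-227000) − (13500) = 360000 Pa.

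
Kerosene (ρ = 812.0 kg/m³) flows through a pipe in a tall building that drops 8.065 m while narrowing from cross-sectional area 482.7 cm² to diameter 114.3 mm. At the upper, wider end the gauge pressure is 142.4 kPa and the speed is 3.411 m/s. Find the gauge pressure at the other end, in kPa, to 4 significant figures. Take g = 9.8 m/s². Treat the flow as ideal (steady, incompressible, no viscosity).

The volume flow rate is constant, so v₂ = (A₁/A₂)v₁ = (482.7/102.6)·3.411 = 16.05 m/s.
Applying Bernoulli between the two ends and solving for P₂: P₂ = P₁ + ½ρ(v₁² − v₂²) − ρgΔh.
P₂ = 142400 + ½·812.0·(3.411² − 16.05²) − 812.0·9.8·(−8.065) = 142400 + (-99820) − (-64180) = 106800 Pa.

P₂ ≈ 106.8 kPa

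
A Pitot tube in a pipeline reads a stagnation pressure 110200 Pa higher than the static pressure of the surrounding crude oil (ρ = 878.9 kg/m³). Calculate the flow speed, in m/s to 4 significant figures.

v = 15.84 m/s

Bernoulli between the free stream and the stagnation point: ½ρv² = P_stag − P_static.
v = √(2ΔP/ρ) = √(2·110200/878.9) = 15.84 m/s.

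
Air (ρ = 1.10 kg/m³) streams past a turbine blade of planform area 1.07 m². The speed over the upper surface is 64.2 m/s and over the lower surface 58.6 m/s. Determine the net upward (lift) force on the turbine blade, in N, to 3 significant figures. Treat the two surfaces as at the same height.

F ≈ 405 N

The faster flow above has the lower pressure; Bernoulli (same height) gives ΔP = ½ρ(v_up² − v_low²).
ΔP = ½·1.10·(64.2² − 58.6²) = 378 Pa.
Lift = ΔP · A = 378 × 1.07 = 405 N.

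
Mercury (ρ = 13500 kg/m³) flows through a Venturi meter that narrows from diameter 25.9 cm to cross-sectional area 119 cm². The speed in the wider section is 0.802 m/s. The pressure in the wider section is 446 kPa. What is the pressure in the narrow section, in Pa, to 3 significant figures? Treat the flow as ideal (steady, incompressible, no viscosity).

P₂ ≈ 365000 Pa

The volume flow rate is constant, so v₂ = (A₁/A₂)v₁ = (527/119)·0.802 = 3.55 m/s.
Bernoulli (h₁ = h₂): P₁ − P₂ = ½ρ(v₂² − v₁²).
P₂ = P₁ − ½ρ(v₂² − v₁²) = 446000 − ½·13500·(3.55² − 0.802²) = 446000 − 80800 = 365000 Pa.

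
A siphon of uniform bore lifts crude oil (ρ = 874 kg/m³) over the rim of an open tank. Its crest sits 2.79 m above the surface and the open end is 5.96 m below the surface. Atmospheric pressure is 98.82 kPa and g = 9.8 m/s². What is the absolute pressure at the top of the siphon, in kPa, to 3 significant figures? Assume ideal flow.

From the surface to the outlet (both open to atmosphere, surface at rest): v = √(2g·h_out) = √(2·9.8·5.96) = 10.8 m/s.
With constant cross-section the crest speed equals v; applying Bernoulli from the surface up to the crest, P_top = P_atm − ½ρv² − ρg·h_top.
P_top = 98820 − ½·874·10.8² − 874·9.8·2.79 = 23900 Pa.

23.9 kPa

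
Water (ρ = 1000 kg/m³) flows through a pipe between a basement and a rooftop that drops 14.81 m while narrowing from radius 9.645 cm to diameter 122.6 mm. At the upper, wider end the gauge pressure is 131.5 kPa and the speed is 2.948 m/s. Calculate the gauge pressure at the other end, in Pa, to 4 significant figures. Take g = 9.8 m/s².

The volume flow rate is constant, so v₂ = (A₁/A₂)v₁ = (292.2/118.1)·2.948 = 7.298 m/s.
Bernoulli: P₁ + ½ρv₁² + ρg h₁ = P₂ + ½ρv₂² + ρg h₂, so P₂ = P₁ + ½ρ(v₁² − v₂²) − ρg(h₂ − h₁).
P₂ = 131500 + ½·1000·(2.948² − 7.298²) − 1000·9.8·(−14.81) = 131500 + (-22290) − (-145100) = 254400 Pa.

P₂ ≈ 254400 Pa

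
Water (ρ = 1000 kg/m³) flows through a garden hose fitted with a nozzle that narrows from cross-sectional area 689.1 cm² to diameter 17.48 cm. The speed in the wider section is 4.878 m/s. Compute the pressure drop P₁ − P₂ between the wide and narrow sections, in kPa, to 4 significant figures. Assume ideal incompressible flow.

Continuity gives A₁v₁ = A₂v₂, so v₂ = (689.1 cm²)/(240.0 cm²) × 4.878 m/s = 14.01 m/s.
The pipe is horizontal, so Bernoulli reduces to P₁ + ½ρv₁² = P₂ + ½ρv₂².
P₁ − P₂ = ½·1000·(14.01² − 4.878²) = ½·1000·172.4 = 86200 Pa.

ΔP ≈ 86.20 kPa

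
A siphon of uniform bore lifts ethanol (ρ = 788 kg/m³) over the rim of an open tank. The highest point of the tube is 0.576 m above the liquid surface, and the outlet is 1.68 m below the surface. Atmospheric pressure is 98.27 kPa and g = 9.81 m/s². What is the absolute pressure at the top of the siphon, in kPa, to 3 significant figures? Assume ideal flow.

From the surface to the outlet (both open to atmosphere, surface at rest): v = √(2g·h_out) = √(2·9.81·1.68) = 5.74 m/s.
The bore is uniform, so the speed at the crest is the same v. Bernoulli surface→crest: P_atm = P_top + ½ρv² + ρg·h_top.
P_top = 98270 − ½·788·5.74² − 788·9.81·0.576 = 80800 Pa.

80.8 kPa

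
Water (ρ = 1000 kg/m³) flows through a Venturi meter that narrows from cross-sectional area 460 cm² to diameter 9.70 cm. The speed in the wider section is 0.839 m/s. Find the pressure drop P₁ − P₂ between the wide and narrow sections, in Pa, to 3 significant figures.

ΔP ≈ 13300 Pa

Mass conservation (A₁v₁ = A₂v₂) gives v₂ = 0.839 × 460/73.9 = 5.22 m/s.
Along the horizontal streamline, P + ½ρv² is constant.
P₁ − P₂ = ½·1000·(5.22² − 0.839²) = ½·1000·26.6 = 13300 Pa.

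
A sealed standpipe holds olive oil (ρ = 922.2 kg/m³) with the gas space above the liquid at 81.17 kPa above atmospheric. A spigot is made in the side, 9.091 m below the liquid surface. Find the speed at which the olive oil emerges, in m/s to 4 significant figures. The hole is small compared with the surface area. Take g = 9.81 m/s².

v ≈ 18.83 m/s

Take point 1 at the surface (v₁ ≈ 0) and point 2 at the hole (at atmospheric pressure). Bernoulli: P₁ + ρg h = P_atm + ½ρv₂².
With P₁ − P_atm = 81170 Pa, v₂ = √(2gh + 2ΔP/ρ) = √(2·9.81·9.091 + 2·81170/922.2) = 18.83 m/s.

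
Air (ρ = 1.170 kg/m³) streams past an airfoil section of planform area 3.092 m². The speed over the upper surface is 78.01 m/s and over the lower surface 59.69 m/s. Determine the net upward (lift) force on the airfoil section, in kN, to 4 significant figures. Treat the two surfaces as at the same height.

From P + ½ρv² = const at equal height, P_low − P_up = ½ρ(v_up² − v_low²).
ΔP = ½·1.170·(78.01² − 59.69²) = 1476 Pa.
Lift = ΔP · A = 1476 × 3.092 = 4563 N.

F ≈ 4.563 kN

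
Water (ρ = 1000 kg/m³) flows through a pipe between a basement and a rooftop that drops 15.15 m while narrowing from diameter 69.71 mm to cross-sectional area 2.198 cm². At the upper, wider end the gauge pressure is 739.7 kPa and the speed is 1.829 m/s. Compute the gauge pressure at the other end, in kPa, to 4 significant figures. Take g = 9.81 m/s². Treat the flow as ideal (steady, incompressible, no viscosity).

Continuity gives A₁v₁ = A₂v₂, so v₂ = (38.17 cm²)/(2.198 cm²) × 1.829 m/s = 31.76 m/s.
Energy conservation along the streamline gives P₂ = P₁ − ½ρ(v₂² − v₁²) − ρg(h₂ − h₁).
P₂ = 739700 + ½·1000·(1.829² − 31.76²) − 1000·9.81·(−15.15) = 739700 + (-502600) − (-148600) = 385700 Pa.

385.7 kPa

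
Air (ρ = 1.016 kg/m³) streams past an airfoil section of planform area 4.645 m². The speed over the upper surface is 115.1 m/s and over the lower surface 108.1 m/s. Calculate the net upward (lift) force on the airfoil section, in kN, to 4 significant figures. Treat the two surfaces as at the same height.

The faster flow above has the lower pressure; Bernoulli (same height) gives ΔP = ½ρ(v_up² − v_low²).
ΔP = ½·1.016·(115.1² − 108.1²) = 793.7 Pa.
Lift = ΔP · A = 793.7 × 4.645 = 3687 N.

F = 3.687 kN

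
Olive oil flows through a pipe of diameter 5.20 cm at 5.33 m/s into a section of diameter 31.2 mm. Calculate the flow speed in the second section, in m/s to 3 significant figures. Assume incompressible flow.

Mass conservation (A₁v₁ = A₂v₂) gives v₂ = 5.33 × 21.2/7.65 = 14.8 m/s.

14.8 m/s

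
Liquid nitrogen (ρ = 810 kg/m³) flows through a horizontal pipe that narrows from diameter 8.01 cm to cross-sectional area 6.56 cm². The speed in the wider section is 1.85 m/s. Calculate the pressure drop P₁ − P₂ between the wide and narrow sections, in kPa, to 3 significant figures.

ΔP = 80.4 kPa

Mass conservation (A₁v₁ = A₂v₂) gives v₂ = 1.85 × 50.4/6.56 = 14.2 m/s.
With no height change, Bernoulli's equation is P₁ + ½ρv₁² = P₂ + ½ρv₂².
P₁ − P₂ = ½·810·(14.2² − 1.85²) = ½·810·199 = 80400 Pa.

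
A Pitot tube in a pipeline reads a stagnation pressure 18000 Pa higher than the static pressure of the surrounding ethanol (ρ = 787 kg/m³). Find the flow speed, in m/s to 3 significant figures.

The dynamic pressure equals the rise in static pressure at the stagnation point: ΔP = ½ρv².
v = √(2ΔP/ρ) = √(2·18000/787) = 6.76 m/s.

v ≈ 6.76 m/s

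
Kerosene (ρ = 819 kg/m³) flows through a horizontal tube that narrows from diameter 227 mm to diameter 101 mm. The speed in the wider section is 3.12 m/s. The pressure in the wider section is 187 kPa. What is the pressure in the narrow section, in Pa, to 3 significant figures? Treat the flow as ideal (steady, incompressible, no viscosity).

P₂ = 89300 Pa

The volume flow rate is constant, so v₂ = (A₁/A₂)v₁ = (405/80.1)·3.12 = 15.8 m/s.
Along the horizontal streamline, P + ½ρv² is constant.
P₂ = P₁ − ½ρ(v₂² − v₁²) = 187000 − ½·819·(15.8² − 3.12²) = 187000 − 97700 = 89300 Pa.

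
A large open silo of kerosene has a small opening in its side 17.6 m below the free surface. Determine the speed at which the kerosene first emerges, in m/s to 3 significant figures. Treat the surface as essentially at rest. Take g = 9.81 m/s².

With the surface at rest and both surface and jet at atmospheric pressure, Bernoulli gives ρg h = ½ρv², so v = √(2gh) = √(2·9.81·17.6) = 18.6 m/s.

v ≈ 18.6 m/s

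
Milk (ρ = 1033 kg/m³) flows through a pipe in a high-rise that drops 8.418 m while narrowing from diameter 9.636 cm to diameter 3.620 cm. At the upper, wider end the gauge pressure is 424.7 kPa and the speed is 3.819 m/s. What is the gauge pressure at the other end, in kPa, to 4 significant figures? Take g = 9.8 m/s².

139.3 kPa

Mass conservation (A₁v₁ = A₂v₂) gives v₂ = 3.819 × 72.93/10.29 = 27.06 m/s.
Applying Bernoulli between the two ends and solving for P₂: P₂ = P₁ + ½ρ(v₁² − v₂²) − ρgΔh.
P₂ = 424700 + ½·1033·(3.819² − 27.06²) − 1033·9.8·(−8.418) = 424700 + (-370700) − (-85220) = 139300 Pa.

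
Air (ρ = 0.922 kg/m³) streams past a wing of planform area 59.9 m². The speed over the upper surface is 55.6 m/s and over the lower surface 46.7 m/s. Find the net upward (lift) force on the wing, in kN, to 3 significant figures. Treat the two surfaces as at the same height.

F ≈ 25.1 kN

The faster flow above has the lower pressure; Bernoulli (same height) gives ΔP = ½ρ(v_up² − v_low²).
ΔP = ½·0.922·(55.6² − 46.7²) = 420 Pa.
Lift = ΔP · A = 420 × 59.9 = 25100 N.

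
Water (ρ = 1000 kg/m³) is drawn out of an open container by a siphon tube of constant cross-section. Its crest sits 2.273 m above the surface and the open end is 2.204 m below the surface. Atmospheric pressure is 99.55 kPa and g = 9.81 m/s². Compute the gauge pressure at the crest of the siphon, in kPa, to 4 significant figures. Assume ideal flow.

P_gauge ≈ -43.92 kPa

Bernoulli surface→outlet gives ½v² = g·h_out, so v = √(2·9.81·2.204) = 6.576 m/s.
Continuity keeps v the same throughout the tube; from surface to crest, P_atm + 0 = P_top + ½ρv² + ρg·h_top.
P_top = 99550 − ½·1000·6.576² − 1000·9.81·2.273 = 55630 Pa. So P_gauge = P_top − P_atm = -43920 Pa.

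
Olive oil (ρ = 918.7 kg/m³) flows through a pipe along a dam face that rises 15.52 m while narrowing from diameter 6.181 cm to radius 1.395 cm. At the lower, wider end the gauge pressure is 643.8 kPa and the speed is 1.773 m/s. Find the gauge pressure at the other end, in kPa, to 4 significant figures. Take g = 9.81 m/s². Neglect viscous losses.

Mass conservation (A₁v₁ = A₂v₂) gives v₂ = 1.773 × 30.01/6.114 = 8.702 m/s.
Applying Bernoulli between the two ends and solving for P₂: P₂ = P₁ + ½ρ(v₁² − v₂²) − ρgΔh.
P₂ = 643800 + ½·918.7·(1.773² − 8.702²) − 918.7·9.81·(+15.52) = 643800 + (-33340) − (139900) = 470600 Pa.

470.6 kPa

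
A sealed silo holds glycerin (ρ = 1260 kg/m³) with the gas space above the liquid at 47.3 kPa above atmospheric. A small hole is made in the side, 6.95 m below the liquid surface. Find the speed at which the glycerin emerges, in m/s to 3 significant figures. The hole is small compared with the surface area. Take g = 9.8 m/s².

Take point 1 at the surface (v₁ ≈ 0) and point 2 at the hole (at atmospheric pressure). Bernoulli: P₁ + ρg h = P_atm + ½ρv₂².
With P₁ − P_atm = 47300 Pa, v₂ = √(2gh + 2ΔP/ρ) = √(2·9.8·6.95 + 2·47300/1260) = 14.5 m/s.

14.5 m/s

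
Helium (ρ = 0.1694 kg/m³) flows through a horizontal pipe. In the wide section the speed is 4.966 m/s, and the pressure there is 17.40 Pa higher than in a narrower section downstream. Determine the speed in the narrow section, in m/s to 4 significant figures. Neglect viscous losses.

Horizontal Bernoulli: P₁ + ½ρv₁² = P₂ + ½ρv₂², so v₂² = v₁² + 2(P₁ − P₂)/ρ.
v₂ = √(4.966² + 2·17.40/0.1694) = √(24.66 + 205.4) = 15.17 m/s.

15.17 m/s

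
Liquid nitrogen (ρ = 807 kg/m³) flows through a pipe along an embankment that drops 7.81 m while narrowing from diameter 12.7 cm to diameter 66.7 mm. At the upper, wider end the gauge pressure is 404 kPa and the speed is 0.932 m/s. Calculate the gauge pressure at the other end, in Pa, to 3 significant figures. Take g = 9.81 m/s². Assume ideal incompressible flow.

The volume flow rate is constant, so v₂ = (A₁/A₂)v₁ = (127/34.9)·0.932 = 3.38 m/s.
Bernoulli: P₁ + ½ρv₁² + ρg h₁ = P₂ + ½ρv₂² + ρg h₂, so P₂ = P₁ + ½ρ(v₁² − v₂²) − ρg(h₂ − h₁).
P₂ = 404000 + ½·807·(0.932² − 3.38²) − 807·9.81·(−7.81) = 404000 + (-4260) − (-61800) = 462000 Pa.

P₂ ≈ 462000 Pa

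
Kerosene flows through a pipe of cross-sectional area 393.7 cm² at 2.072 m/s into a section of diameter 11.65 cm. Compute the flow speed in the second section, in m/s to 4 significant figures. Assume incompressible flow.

v₂ ≈ 7.653 m/s

The volume flow rate is constant, so v₂ = (A₁/A₂)v₁ = (393.7/106.6)·2.072 = 7.653 m/s.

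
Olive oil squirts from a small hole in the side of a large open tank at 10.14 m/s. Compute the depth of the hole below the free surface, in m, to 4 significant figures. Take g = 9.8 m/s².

h ≈ 5.246 m

Torricelli: v = √(2gh), so h = v²/(2g).
h = 10.14²/(2·9.8) = 102.8/19.60 = 5.246 m.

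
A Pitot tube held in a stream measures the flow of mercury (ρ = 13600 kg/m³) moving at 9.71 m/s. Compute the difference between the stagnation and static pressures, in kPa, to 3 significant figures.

641 kPa

The dynamic pressure equals the rise in static pressure at the stagnation point: ΔP = ½ρv².
ΔP = ½·13600·9.71² = 641000 Pa.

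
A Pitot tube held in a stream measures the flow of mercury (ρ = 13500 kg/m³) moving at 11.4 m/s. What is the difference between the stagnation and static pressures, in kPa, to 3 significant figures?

The dynamic pressure equals the rise in static pressure at the stagnation point: ΔP = ½ρv².
ΔP = ½·13500·11.4² = 877000 Pa.

ΔP ≈ 877 kPa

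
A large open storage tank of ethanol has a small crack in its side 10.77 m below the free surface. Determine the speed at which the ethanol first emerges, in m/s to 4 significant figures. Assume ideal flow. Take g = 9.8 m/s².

v ≈ 14.53 m/s

With the surface at rest and both surface and jet at atmospheric pressure, Bernoulli gives ρg h = ½ρv², so v = √(2gh) = √(2·9.8·10.77) = 14.53 m/s.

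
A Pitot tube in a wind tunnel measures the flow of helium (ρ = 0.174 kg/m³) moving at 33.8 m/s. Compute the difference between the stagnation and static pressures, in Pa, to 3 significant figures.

The dynamic pressure equals the rise in static pressure at the stagnation point: ΔP = ½ρv².
ΔP = ½·0.174·33.8² = 99.4 Pa.

ΔP = 99.4 Pa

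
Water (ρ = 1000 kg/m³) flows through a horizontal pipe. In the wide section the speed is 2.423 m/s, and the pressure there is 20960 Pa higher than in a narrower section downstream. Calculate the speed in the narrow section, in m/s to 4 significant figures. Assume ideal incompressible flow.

With h₁ = h₂, rearranging Bernoulli gives v₂ = √(v₁² + 2ΔP/ρ).
v₂ = √(2.423² + 2·20960/1000) = √(5.871 + 41.92) = 6.913 m/s.

v₂ ≈ 6.913 m/s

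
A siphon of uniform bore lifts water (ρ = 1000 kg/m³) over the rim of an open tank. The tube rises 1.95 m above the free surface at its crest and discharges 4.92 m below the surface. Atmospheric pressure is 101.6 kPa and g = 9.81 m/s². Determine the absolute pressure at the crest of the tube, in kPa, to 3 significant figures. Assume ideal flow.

34.2 kPa

From the surface to the outlet (both open to atmosphere, surface at rest): v = √(2g·h_out) = √(2·9.81·4.92) = 9.82 m/s.
Continuity keeps v the same throughout the tube; from surface to crest, P_atm + 0 = P_top + ½ρv² + ρg·h_top.
P_top = 101600 − ½·1000·9.82² − 1000·9.81·1.95 = 34200 Pa.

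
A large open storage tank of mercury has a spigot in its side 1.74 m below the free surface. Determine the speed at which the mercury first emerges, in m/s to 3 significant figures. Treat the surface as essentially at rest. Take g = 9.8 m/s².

v ≈ 5.84 m/s

Torricelli's result v = √(2gh) gives v = √(2·9.8·1.74) = 5.84 m/s.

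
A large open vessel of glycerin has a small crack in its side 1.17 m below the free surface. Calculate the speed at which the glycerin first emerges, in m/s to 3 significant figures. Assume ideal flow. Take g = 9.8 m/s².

Bernoulli from surface to hole (P equal, v_surface ≈ 0): v = √(2gh) = √(2×9.8×1.17) = 4.79 m/s.

4.79 m/s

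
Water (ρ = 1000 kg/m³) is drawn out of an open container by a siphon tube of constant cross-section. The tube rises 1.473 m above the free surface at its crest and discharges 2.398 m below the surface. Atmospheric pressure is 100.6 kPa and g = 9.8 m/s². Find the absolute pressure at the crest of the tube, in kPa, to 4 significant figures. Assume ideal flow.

Bernoulli surface→outlet gives ½v² = g·h_out, so v = √(2·9.8·2.398) = 6.856 m/s.
The bore is uniform, so the speed at the crest is the same v. Bernoulli surface→crest: P_atm = P_top + ½ρv² + ρg·h_top.
P_top = 100600 − ½·1000·6.856² − 1000·9.8·1.473 = 62660 Pa.

P_top ≈ 62.66 kPa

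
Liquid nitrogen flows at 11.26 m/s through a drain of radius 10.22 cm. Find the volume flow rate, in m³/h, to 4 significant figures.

Q ≈ 1330 m³/h

Q = A·v = 0.03281 m² × 11.26 m/s = 0.3695 m³/s.
Converting: 0.3695 m³/s × 3600 = 1330 m³/h.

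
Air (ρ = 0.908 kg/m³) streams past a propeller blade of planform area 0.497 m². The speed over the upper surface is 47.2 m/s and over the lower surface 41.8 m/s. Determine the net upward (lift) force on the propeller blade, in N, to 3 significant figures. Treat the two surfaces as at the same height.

F = 108 N

The faster flow above has the lower pressure; Bernoulli (same height) gives ΔP = ½ρ(v_up² − v_low²).
ΔP = ½·0.908·(47.2² − 41.8²) = 218 Pa.
Lift = ΔP · A = 218 × 0.497 = 108 N.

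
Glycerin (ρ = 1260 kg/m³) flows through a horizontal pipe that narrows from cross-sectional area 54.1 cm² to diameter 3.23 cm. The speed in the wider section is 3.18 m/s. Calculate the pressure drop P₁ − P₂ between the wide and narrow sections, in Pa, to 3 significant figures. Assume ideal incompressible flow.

By continuity, v₂ = v₁·A₁/A₂ = 3.18·(54.1/8.19) = 21.0 m/s.
The pipe is horizontal, so Bernoulli reduces to P₁ + ½ρv₁² = P₂ + ½ρv₂².
P₁ − P₂ = ½·1260·(21.0² − 3.18²) = ½·1260·431 = 271000 Pa.

ΔP = 271000 Pa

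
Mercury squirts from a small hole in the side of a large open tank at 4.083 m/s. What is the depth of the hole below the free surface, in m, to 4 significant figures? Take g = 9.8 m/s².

0.8506 m

Inverting v = √(2gh) gives h = v² / 2g.
h = 4.083²/(2·9.8) = 16.67/19.60 = 0.8506 m.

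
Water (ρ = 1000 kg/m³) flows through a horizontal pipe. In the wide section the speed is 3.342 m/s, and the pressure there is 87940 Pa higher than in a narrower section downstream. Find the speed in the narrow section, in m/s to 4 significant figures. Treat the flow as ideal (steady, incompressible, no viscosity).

13.68 m/s

Along the level pipe P + ½ρv² is conserved, hence v₂² = v₁² + 2(P₁ − P₂)/ρ.
v₂ = √(3.342² + 2·87940/1000) = √(11.17 + 175.9) = 13.68 m/s.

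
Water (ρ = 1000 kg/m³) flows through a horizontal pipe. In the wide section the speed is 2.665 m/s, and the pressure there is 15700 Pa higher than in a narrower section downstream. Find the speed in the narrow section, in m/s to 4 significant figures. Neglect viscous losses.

v₂ ≈ 6.205 m/s

With h₁ = h₂, rearranging Bernoulli gives v₂ = √(v₁² + 2ΔP/ρ).
v₂ = √(2.665² + 2·15700/1000) = √(7.102 + 31.40) = 6.205 m/s.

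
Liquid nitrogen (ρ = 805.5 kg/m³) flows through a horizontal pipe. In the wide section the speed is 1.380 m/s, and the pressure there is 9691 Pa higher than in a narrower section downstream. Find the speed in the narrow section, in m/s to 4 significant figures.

5.096 m/s

With h₁ = h₂, rearranging Bernoulli gives v₂ = √(v₁² + 2ΔP/ρ).
v₂ = √(1.380² + 2·9691/805.5) = √(1.904 + 24.06) = 5.096 m/s.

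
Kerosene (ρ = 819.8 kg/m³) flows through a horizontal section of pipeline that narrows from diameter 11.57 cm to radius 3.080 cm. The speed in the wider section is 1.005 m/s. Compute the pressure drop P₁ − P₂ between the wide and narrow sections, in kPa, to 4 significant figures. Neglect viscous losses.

Mass conservation (A₁v₁ = A₂v₂) gives v₂ = 1.005 × 105.1/29.80 = 3.545 m/s.
The pipe is horizontal, so Bernoulli reduces to P₁ + ½ρv₁² = P₂ + ½ρv₂².
P₁ − P₂ = ½·819.8·(3.545² − 1.005²) = ½·819.8·11.56 = 4739 Pa.

ΔP ≈ 4.739 kPa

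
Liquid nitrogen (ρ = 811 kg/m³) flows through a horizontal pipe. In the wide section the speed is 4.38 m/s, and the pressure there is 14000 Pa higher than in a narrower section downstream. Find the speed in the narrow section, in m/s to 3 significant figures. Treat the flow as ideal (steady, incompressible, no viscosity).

Along the level pipe P + ½ρv² is conserved, hence v₂² = v₁² + 2(P₁ − P₂)/ρ.
v₂ = √(4.38² + 2·14000/811) = √(19.2 + 34.5) = 7.33 m/s.

7.33 m/s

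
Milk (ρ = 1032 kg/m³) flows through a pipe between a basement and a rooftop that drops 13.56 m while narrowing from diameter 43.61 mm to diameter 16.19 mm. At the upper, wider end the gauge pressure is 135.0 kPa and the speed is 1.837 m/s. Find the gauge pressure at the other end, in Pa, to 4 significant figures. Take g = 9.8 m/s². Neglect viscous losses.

P₂ ≈ 182200 Pa

Mass conservation (A₁v₁ = A₂v₂) gives v₂ = 1.837 × 14.94/2.059 = 13.33 m/s.
Applying Bernoulli between the two ends and solving for P₂: P₂ = P₁ + ½ρ(v₁² − v₂²) − ρgΔh.
P₂ = 135000 + ½·1032·(1.837² − 13.33²) − 1032·9.8·(−13.56) = 135000 + (-89930) − (-137100) = 182200 Pa.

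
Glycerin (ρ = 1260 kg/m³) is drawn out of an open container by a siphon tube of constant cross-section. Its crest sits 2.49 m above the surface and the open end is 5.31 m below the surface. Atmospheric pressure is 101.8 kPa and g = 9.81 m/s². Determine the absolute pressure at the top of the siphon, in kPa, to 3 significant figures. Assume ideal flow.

P_top ≈ 5.39 kPa

From the surface to the outlet (both open to atmosphere, surface at rest): v = √(2g·h_out) = √(2·9.81·5.31) = 10.2 m/s.
Continuity keeps v the same throughout the tube; from surface to crest, P_atm + 0 = P_top + ½ρv² + ρg·h_top.
P_top = 101800 − ½·1260·10.2² − 1260·9.81·2.49 = 5390 Pa.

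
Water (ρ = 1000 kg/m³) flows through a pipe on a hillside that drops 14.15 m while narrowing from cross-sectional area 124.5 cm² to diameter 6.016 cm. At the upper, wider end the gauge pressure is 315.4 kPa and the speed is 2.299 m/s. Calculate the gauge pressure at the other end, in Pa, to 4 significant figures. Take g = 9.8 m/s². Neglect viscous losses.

Continuity gives A₁v₁ = A₂v₂, so v₂ = (124.5 cm²)/(28.43 cm²) × 2.299 m/s = 10.07 m/s.
Bernoulli: P₁ + ½ρv₁² + ρg h₁ = P₂ + ½ρv₂² + ρg h₂, so P₂ = P₁ + ½ρ(v₁² − v₂²) − ρg(h₂ − h₁).
P₂ = 315400 + ½·1000·(2.299² − 10.07²) − 1000·9.8·(−14.15) = 315400 + (-48050) − (-138700) = 406000 Pa.

406000 Pa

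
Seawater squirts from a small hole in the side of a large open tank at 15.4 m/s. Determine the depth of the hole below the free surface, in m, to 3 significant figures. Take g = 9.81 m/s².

h ≈ 12.1 m

For a small hole in a large open tank, ½v² = gh, giving h = v²/(2g).
h = 15.4²/(2·9.81) = 237/19.62 = 12.1 m.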